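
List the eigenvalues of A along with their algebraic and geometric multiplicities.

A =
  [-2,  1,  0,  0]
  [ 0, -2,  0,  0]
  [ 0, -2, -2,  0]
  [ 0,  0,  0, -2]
λ = -2: alg = 4, geom = 3

Step 1 — factor the characteristic polynomial to read off the algebraic multiplicities:
  χ_A(x) = (x + 2)^4

Step 2 — compute geometric multiplicities via the rank-nullity identity g(λ) = n − rank(A − λI):
  rank(A − (-2)·I) = 1, so dim ker(A − (-2)·I) = n − 1 = 3

Summary:
  λ = -2: algebraic multiplicity = 4, geometric multiplicity = 3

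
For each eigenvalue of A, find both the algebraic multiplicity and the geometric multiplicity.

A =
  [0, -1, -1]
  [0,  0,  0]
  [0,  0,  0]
λ = 0: alg = 3, geom = 2

Step 1 — factor the characteristic polynomial to read off the algebraic multiplicities:
  χ_A(x) = x^3

Step 2 — compute geometric multiplicities via the rank-nullity identity g(λ) = n − rank(A − λI):
  rank(A − (0)·I) = 1, so dim ker(A − (0)·I) = n − 1 = 2

Summary:
  λ = 0: algebraic multiplicity = 3, geometric multiplicity = 2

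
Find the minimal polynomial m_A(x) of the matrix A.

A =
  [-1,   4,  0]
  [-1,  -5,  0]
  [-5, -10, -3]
x^2 + 6*x + 9

The characteristic polynomial is χ_A(x) = (x + 3)^3, so the eigenvalues are known. The minimal polynomial is
  m_A(x) = Π_λ (x − λ)^{k_λ}
where k_λ is the size of the *largest* Jordan block for λ (equivalently, the smallest k with (A − λI)^k v = 0 for every generalised eigenvector v of λ).

  λ = -3: largest Jordan block has size 2, contributing (x + 3)^2

So m_A(x) = (x + 3)^2 = x^2 + 6*x + 9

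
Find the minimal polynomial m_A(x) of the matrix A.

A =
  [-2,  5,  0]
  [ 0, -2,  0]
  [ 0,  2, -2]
x^2 + 4*x + 4

The characteristic polynomial is χ_A(x) = (x + 2)^3, so the eigenvalues are known. The minimal polynomial is
  m_A(x) = Π_λ (x − λ)^{k_λ}
where k_λ is the size of the *largest* Jordan block for λ (equivalently, the smallest k with (A − λI)^k v = 0 for every generalised eigenvector v of λ).

  λ = -2: largest Jordan block has size 2, contributing (x + 2)^2

So m_A(x) = (x + 2)^2 = x^2 + 4*x + 4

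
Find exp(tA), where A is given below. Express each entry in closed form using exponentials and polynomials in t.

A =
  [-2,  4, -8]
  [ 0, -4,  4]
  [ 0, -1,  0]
e^{tA} =
  [exp(-2*t), 4*t*exp(-2*t), -8*t*exp(-2*t)]
  [0, -2*t*exp(-2*t) + exp(-2*t), 4*t*exp(-2*t)]
  [0, -t*exp(-2*t), 2*t*exp(-2*t) + exp(-2*t)]

Strategy: write A = P · J · P⁻¹ where J is a Jordan canonical form, so e^{tA} = P · e^{tJ} · P⁻¹, and e^{tJ} can be computed block-by-block.

A has Jordan form
J =
  [-2,  1,  0]
  [ 0, -2,  0]
  [ 0,  0, -2]
(up to reordering of blocks).

Per-block formulas:
  For a 1×1 block at λ = -2: exp(t · [-2]) = [e^(-2t)].
  For a 2×2 Jordan block J_2(-2): exp(t · J_2(-2)) = e^(-2t)·(I + t·N), where N is the 2×2 nilpotent shift.

After assembling e^{tJ} and conjugating by P, we get:

e^{tA} =
  [exp(-2*t), 4*t*exp(-2*t), -8*t*exp(-2*t)]
  [0, -2*t*exp(-2*t) + exp(-2*t), 4*t*exp(-2*t)]
  [0, -t*exp(-2*t), 2*t*exp(-2*t) + exp(-2*t)]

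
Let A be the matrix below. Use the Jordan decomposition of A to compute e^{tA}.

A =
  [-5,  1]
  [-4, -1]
e^{tA} =
  [-2*t*exp(-3*t) + exp(-3*t), t*exp(-3*t)]
  [-4*t*exp(-3*t), 2*t*exp(-3*t) + exp(-3*t)]

Strategy: write A = P · J · P⁻¹ where J is a Jordan canonical form, so e^{tA} = P · e^{tJ} · P⁻¹, and e^{tJ} can be computed block-by-block.

A has Jordan form
J =
  [-3,  1]
  [ 0, -3]
(up to reordering of blocks).

Per-block formulas:
  For a 2×2 Jordan block J_2(-3): exp(t · J_2(-3)) = e^(-3t)·(I + t·N), where N is the 2×2 nilpotent shift.

After assembling e^{tJ} and conjugating by P, we get:

e^{tA} =
  [-2*t*exp(-3*t) + exp(-3*t), t*exp(-3*t)]
  [-4*t*exp(-3*t), 2*t*exp(-3*t) + exp(-3*t)]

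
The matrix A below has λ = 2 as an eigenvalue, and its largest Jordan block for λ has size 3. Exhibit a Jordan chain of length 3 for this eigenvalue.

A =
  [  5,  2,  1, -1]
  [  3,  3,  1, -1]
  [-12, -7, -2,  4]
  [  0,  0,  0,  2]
A Jordan chain for λ = 2 of length 3:
v_1 = (3, 0, -9, 0)ᵀ
v_2 = (3, 3, -12, 0)ᵀ
v_3 = (1, 0, 0, 0)ᵀ

Let N = A − (2)·I. We want v_3 with N^3 v_3 = 0 but N^2 v_3 ≠ 0; then v_{j-1} := N · v_j for j = 3, …, 2.

Pick v_3 = (1, 0, 0, 0)ᵀ.
Then v_2 = N · v_3 = (3, 3, -12, 0)ᵀ.
Then v_1 = N · v_2 = (3, 0, -9, 0)ᵀ.

Sanity check: (A − (2)·I) v_1 = (0, 0, 0, 0)ᵀ = 0. ✓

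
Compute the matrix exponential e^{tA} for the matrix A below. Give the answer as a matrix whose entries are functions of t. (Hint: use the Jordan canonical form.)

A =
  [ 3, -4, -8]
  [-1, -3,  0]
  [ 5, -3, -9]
e^{tA} =
  [6*t*exp(-3*t) + exp(-3*t), -4*t*exp(-3*t), -8*t*exp(-3*t)]
  [-3*t^2*exp(-3*t) - t*exp(-3*t), 2*t^2*exp(-3*t) + exp(-3*t), 4*t^2*exp(-3*t)]
  [3*t^2*exp(-3*t)/2 + 5*t*exp(-3*t), -t^2*exp(-3*t) - 3*t*exp(-3*t), -2*t^2*exp(-3*t) - 6*t*exp(-3*t) + exp(-3*t)]

Strategy: write A = P · J · P⁻¹ where J is a Jordan canonical form, so e^{tA} = P · e^{tJ} · P⁻¹, and e^{tJ} can be computed block-by-block.

A has Jordan form
J =
  [-3,  1,  0]
  [ 0, -3,  1]
  [ 0,  0, -3]
(up to reordering of blocks).

Per-block formulas:
  For a 3×3 Jordan block J_3(-3): exp(t · J_3(-3)) = e^(-3t)·(I + t·N + (t^2/2)·N^2), where N is the 3×3 nilpotent shift.

After assembling e^{tJ} and conjugating by P, we get:

e^{tA} =
  [6*t*exp(-3*t) + exp(-3*t), -4*t*exp(-3*t), -8*t*exp(-3*t)]
  [-3*t^2*exp(-3*t) - t*exp(-3*t), 2*t^2*exp(-3*t) + exp(-3*t), 4*t^2*exp(-3*t)]
  [3*t^2*exp(-3*t)/2 + 5*t*exp(-3*t), -t^2*exp(-3*t) - 3*t*exp(-3*t), -2*t^2*exp(-3*t) - 6*t*exp(-3*t) + exp(-3*t)]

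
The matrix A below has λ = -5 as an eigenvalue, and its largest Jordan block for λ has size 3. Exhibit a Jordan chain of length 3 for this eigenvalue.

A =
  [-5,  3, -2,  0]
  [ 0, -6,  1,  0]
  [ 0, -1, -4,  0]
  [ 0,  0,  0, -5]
A Jordan chain for λ = -5 of length 3:
v_1 = (-1, 0, 0, 0)ᵀ
v_2 = (3, -1, -1, 0)ᵀ
v_3 = (0, 1, 0, 0)ᵀ

Let N = A − (-5)·I. We want v_3 with N^3 v_3 = 0 but N^2 v_3 ≠ 0; then v_{j-1} := N · v_j for j = 3, …, 2.

Pick v_3 = (0, 1, 0, 0)ᵀ.
Then v_2 = N · v_3 = (3, -1, -1, 0)ᵀ.
Then v_1 = N · v_2 = (-1, 0, 0, 0)ᵀ.

Sanity check: (A − (-5)·I) v_1 = (0, 0, 0, 0)ᵀ = 0. ✓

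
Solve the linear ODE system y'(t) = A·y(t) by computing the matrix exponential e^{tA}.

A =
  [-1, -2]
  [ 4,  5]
e^{tA} =
  [-exp(3*t) + 2*exp(t), -exp(3*t) + exp(t)]
  [2*exp(3*t) - 2*exp(t), 2*exp(3*t) - exp(t)]

Strategy: write A = P · J · P⁻¹ where J is a Jordan canonical form, so e^{tA} = P · e^{tJ} · P⁻¹, and e^{tJ} can be computed block-by-block.

A has Jordan form
J =
  [1, 0]
  [0, 3]
(up to reordering of blocks).

Per-block formulas:
  For a 1×1 block at λ = 1: exp(t · [1]) = [e^(1t)].
  For a 1×1 block at λ = 3: exp(t · [3]) = [e^(3t)].

After assembling e^{tJ} and conjugating by P, we get:

e^{tA} =
  [-exp(3*t) + 2*exp(t), -exp(3*t) + exp(t)]
  [2*exp(3*t) - 2*exp(t), 2*exp(3*t) - exp(t)]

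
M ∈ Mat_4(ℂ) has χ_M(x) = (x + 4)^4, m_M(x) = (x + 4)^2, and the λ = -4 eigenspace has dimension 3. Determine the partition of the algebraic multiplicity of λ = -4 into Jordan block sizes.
Block sizes for λ = -4: [2, 1, 1]

Step 1 — from the characteristic polynomial, algebraic multiplicity of λ = -4 is 4. From dim ker(M − (-4)·I) = 3, there are exactly 3 Jordan blocks for λ = -4.
Step 2 — from the minimal polynomial, the factor (x + 4)^2 tells us the largest block for λ = -4 has size 2.
Step 3 — with total size 4, 3 blocks, and largest block 2, the block sizes (in nonincreasing order) are [2, 1, 1].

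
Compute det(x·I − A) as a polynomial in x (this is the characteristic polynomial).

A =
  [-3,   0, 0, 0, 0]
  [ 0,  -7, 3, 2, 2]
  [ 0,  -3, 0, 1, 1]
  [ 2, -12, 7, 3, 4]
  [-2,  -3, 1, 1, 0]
x^5 + 7*x^4 + 18*x^3 + 22*x^2 + 13*x + 3

Expanding det(x·I − A) (e.g. by cofactor expansion or by noting that A is similar to its Jordan form J, which has the same characteristic polynomial as A) gives
  χ_A(x) = x^5 + 7*x^4 + 18*x^3 + 22*x^2 + 13*x + 3
which factors as (x + 1)^4*(x + 3). The eigenvalues (with algebraic multiplicities) are λ = -3 with multiplicity 1, λ = -1 with multiplicity 4.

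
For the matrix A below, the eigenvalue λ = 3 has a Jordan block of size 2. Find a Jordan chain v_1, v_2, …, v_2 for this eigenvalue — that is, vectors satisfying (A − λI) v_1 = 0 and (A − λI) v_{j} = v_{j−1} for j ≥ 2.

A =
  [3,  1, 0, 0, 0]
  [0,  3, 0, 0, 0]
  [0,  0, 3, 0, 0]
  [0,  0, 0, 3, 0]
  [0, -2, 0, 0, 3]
A Jordan chain for λ = 3 of length 2:
v_1 = (1, 0, 0, 0, -2)ᵀ
v_2 = (0, 1, 0, 0, 0)ᵀ

Let N = A − (3)·I. We want v_2 with N^2 v_2 = 0 but N^1 v_2 ≠ 0; then v_{j-1} := N · v_j for j = 2, …, 2.

Pick v_2 = (0, 1, 0, 0, 0)ᵀ.
Then v_1 = N · v_2 = (1, 0, 0, 0, -2)ᵀ.

Sanity check: (A − (3)·I) v_1 = (0, 0, 0, 0, 0)ᵀ = 0. ✓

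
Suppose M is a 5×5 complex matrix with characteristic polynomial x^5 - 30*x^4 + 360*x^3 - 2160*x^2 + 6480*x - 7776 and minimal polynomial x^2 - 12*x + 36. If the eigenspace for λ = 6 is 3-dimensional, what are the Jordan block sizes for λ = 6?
Block sizes for λ = 6: [2, 2, 1]

Step 1 — from the characteristic polynomial, algebraic multiplicity of λ = 6 is 5. From dim ker(M − (6)·I) = 3, there are exactly 3 Jordan blocks for λ = 6.
Step 2 — from the minimal polynomial, the factor (x − 6)^2 tells us the largest block for λ = 6 has size 2.
Step 3 — with total size 5, 3 blocks, and largest block 2, the block sizes (in nonincreasing order) are [2, 2, 1].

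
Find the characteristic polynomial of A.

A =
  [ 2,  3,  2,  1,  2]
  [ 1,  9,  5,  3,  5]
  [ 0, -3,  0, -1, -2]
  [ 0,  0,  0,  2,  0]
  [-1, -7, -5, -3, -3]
x^5 - 10*x^4 + 40*x^3 - 80*x^2 + 80*x - 32

Expanding det(x·I − A) (e.g. by cofactor expansion or by noting that A is similar to its Jordan form J, which has the same characteristic polynomial as A) gives
  χ_A(x) = x^5 - 10*x^4 + 40*x^3 - 80*x^2 + 80*x - 32
which factors as (x - 2)^5. The eigenvalues (with algebraic multiplicities) are λ = 2 with multiplicity 5.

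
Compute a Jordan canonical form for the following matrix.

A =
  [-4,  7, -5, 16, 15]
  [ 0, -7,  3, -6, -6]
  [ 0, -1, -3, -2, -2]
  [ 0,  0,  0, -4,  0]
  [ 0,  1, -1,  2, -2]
J_3(-4) ⊕ J_1(-4) ⊕ J_1(-4)

The characteristic polynomial is
  det(x·I − A) = x^5 + 20*x^4 + 160*x^3 + 640*x^2 + 1280*x + 1024 = (x + 4)^5

Eigenvalues and multiplicities (the geometric multiplicity of λ is n − rank(A − λI), which equals the number of Jordan blocks for λ):
  λ = -4: algebraic multiplicity = 5, geometric multiplicity = 3

Determining the block sizes for each eigenvalue:
  λ = -4: with am = 5 and gm = 3, the partition is not yet determined (e.g. several partitions of 5 into 3 parts exist). Let N = A − (-4)·I. Computing rank(N^1) = 2, rank(N^2) = 1, rank(N^3) = 0; the number of blocks of size ≥ j is rank(N^{j−1}) − rank(N^j), giving [3, 1, 1]. So we have 1 block(s) of size 3, 2 block(s) of size 1 → block sizes [3, 1, 1]

Assembling the blocks gives a Jordan form
J =
  [-4,  1,  0,  0,  0]
  [ 0, -4,  1,  0,  0]
  [ 0,  0, -4,  0,  0]
  [ 0,  0,  0, -4,  0]
  [ 0,  0,  0,  0, -4]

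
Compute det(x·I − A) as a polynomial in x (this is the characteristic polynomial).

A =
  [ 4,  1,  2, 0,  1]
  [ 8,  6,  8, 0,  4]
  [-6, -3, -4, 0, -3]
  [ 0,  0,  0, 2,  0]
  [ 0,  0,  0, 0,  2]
x^5 - 10*x^4 + 40*x^3 - 80*x^2 + 80*x - 32

Expanding det(x·I − A) (e.g. by cofactor expansion or by noting that A is similar to its Jordan form J, which has the same characteristic polynomial as A) gives
  χ_A(x) = x^5 - 10*x^4 + 40*x^3 - 80*x^2 + 80*x - 32
which factors as (x - 2)^5. The eigenvalues (with algebraic multiplicities) are λ = 2 with multiplicity 5.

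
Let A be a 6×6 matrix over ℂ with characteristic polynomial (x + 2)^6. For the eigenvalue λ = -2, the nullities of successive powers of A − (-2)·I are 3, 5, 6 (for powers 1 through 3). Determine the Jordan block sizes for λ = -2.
Block sizes for λ = -2: [3, 2, 1]

From the dimensions of kernels of powers, the number of Jordan blocks of size at least j is d_j − d_{j−1} where d_j = dim ker(N^j) (with d_0 = 0). Computing the differences gives [3, 2, 1].
The number of blocks of size exactly k is (#blocks of size ≥ k) − (#blocks of size ≥ k + 1), so the partition is: 1 block(s) of size 1, 1 block(s) of size 2, 1 block(s) of size 3.
In nonincreasing order the block sizes are [3, 2, 1].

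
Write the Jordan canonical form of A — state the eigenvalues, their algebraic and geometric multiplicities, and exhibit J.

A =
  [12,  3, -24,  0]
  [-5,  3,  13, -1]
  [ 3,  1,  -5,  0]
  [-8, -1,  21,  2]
J_3(3) ⊕ J_1(3)

The characteristic polynomial is
  det(x·I − A) = x^4 - 12*x^3 + 54*x^2 - 108*x + 81 = (x - 3)^4

Eigenvalues and multiplicities (the geometric multiplicity of λ is n − rank(A − λI), which equals the number of Jordan blocks for λ):
  λ = 3: algebraic multiplicity = 4, geometric multiplicity = 2

Determining the block sizes for each eigenvalue:
  λ = 3: with am = 4 and gm = 2, the partition is not yet determined (e.g. several partitions of 4 into 2 parts exist). Let N = A − (3)·I. Computing rank(N^1) = 2, rank(N^2) = 1, rank(N^3) = 0; the number of blocks of size ≥ j is rank(N^{j−1}) − rank(N^j), giving [2, 1, 1]. So we have 1 block(s) of size 3, 1 block(s) of size 1 → block sizes [3, 1]

Assembling the blocks gives a Jordan form
J =
  [3, 1, 0, 0]
  [0, 3, 1, 0]
  [0, 0, 3, 0]
  [0, 0, 0, 3]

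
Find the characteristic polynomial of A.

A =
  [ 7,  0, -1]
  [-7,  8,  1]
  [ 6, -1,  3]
x^3 - 18*x^2 + 108*x - 216

Expanding det(x·I − A) (e.g. by cofactor expansion or by noting that A is similar to its Jordan form J, which has the same characteristic polynomial as A) gives
  χ_A(x) = x^3 - 18*x^2 + 108*x - 216
which factors as (x - 6)^3. The eigenvalues (with algebraic multiplicities) are λ = 6 with multiplicity 3.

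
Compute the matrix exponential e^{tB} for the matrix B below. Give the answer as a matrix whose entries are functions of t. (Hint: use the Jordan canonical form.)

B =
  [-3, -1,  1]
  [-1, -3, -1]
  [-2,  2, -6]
e^{tB} =
  [t*exp(-4*t) + exp(-4*t), -t*exp(-4*t), t*exp(-4*t)]
  [-t*exp(-4*t), t*exp(-4*t) + exp(-4*t), -t*exp(-4*t)]
  [-2*t*exp(-4*t), 2*t*exp(-4*t), -2*t*exp(-4*t) + exp(-4*t)]

Strategy: write B = P · J · P⁻¹ where J is a Jordan canonical form, so e^{tB} = P · e^{tJ} · P⁻¹, and e^{tJ} can be computed block-by-block.

B has Jordan form
J =
  [-4,  1,  0]
  [ 0, -4,  0]
  [ 0,  0, -4]
(up to reordering of blocks).

Per-block formulas:
  For a 1×1 block at λ = -4: exp(t · [-4]) = [e^(-4t)].
  For a 2×2 Jordan block J_2(-4): exp(t · J_2(-4)) = e^(-4t)·(I + t·N), where N is the 2×2 nilpotent shift.

After assembling e^{tJ} and conjugating by P, we get:

e^{tB} =
  [t*exp(-4*t) + exp(-4*t), -t*exp(-4*t), t*exp(-4*t)]
  [-t*exp(-4*t), t*exp(-4*t) + exp(-4*t), -t*exp(-4*t)]
  [-2*t*exp(-4*t), 2*t*exp(-4*t), -2*t*exp(-4*t) + exp(-4*t)]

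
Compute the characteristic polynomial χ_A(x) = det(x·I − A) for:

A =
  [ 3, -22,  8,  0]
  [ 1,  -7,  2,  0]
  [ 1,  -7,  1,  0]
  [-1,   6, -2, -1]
x^4 + 4*x^3 + 6*x^2 + 4*x + 1

Expanding det(x·I − A) (e.g. by cofactor expansion or by noting that A is similar to its Jordan form J, which has the same characteristic polynomial as A) gives
  χ_A(x) = x^4 + 4*x^3 + 6*x^2 + 4*x + 1
which factors as (x + 1)^4. The eigenvalues (with algebraic multiplicities) are λ = -1 with multiplicity 4.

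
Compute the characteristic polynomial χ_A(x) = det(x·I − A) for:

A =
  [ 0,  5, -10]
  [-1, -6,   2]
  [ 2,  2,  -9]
x^3 + 15*x^2 + 75*x + 125

Expanding det(x·I − A) (e.g. by cofactor expansion or by noting that A is similar to its Jordan form J, which has the same characteristic polynomial as A) gives
  χ_A(x) = x^3 + 15*x^2 + 75*x + 125
which factors as (x + 5)^3. The eigenvalues (with algebraic multiplicities) are λ = -5 with multiplicity 3.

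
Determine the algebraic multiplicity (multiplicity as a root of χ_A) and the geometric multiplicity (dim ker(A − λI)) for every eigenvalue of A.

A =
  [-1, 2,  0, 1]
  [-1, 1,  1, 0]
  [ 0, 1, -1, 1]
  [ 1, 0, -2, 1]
λ = 0: alg = 4, geom = 2

Step 1 — factor the characteristic polynomial to read off the algebraic multiplicities:
  χ_A(x) = x^4

Step 2 — compute geometric multiplicities via the rank-nullity identity g(λ) = n − rank(A − λI):
  rank(A − (0)·I) = 2, so dim ker(A − (0)·I) = n − 2 = 2

Summary:
  λ = 0: algebraic multiplicity = 4, geometric multiplicity = 2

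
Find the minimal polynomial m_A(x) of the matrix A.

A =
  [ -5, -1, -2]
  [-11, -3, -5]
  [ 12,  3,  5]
x^3 + 3*x^2 + 3*x + 1

The characteristic polynomial is χ_A(x) = (x + 1)^3, so the eigenvalues are known. The minimal polynomial is
  m_A(x) = Π_λ (x − λ)^{k_λ}
where k_λ is the size of the *largest* Jordan block for λ (equivalently, the smallest k with (A − λI)^k v = 0 for every generalised eigenvector v of λ).

  λ = -1: largest Jordan block has size 3, contributing (x + 1)^3

So m_A(x) = (x + 1)^3 = x^3 + 3*x^2 + 3*x + 1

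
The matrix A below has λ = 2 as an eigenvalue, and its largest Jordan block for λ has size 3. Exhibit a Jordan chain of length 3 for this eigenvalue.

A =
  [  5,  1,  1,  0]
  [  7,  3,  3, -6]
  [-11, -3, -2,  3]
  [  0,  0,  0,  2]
A Jordan chain for λ = 2 of length 3:
v_1 = (5, -5, -10, 0)ᵀ
v_2 = (3, 7, -11, 0)ᵀ
v_3 = (1, 0, 0, 0)ᵀ

Let N = A − (2)·I. We want v_3 with N^3 v_3 = 0 but N^2 v_3 ≠ 0; then v_{j-1} := N · v_j for j = 3, …, 2.

Pick v_3 = (1, 0, 0, 0)ᵀ.
Then v_2 = N · v_3 = (3, 7, -11, 0)ᵀ.
Then v_1 = N · v_2 = (5, -5, -10, 0)ᵀ.

Sanity check: (A − (2)·I) v_1 = (0, 0, 0, 0)ᵀ = 0. ✓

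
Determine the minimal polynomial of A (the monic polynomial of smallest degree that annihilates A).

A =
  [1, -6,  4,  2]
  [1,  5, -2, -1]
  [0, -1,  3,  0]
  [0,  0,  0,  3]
x^3 - 9*x^2 + 27*x - 27

The characteristic polynomial is χ_A(x) = (x - 3)^4, so the eigenvalues are known. The minimal polynomial is
  m_A(x) = Π_λ (x − λ)^{k_λ}
where k_λ is the size of the *largest* Jordan block for λ (equivalently, the smallest k with (A − λI)^k v = 0 for every generalised eigenvector v of λ).

  λ = 3: largest Jordan block has size 3, contributing (x − 3)^3

So m_A(x) = (x - 3)^3 = x^3 - 9*x^2 + 27*x - 27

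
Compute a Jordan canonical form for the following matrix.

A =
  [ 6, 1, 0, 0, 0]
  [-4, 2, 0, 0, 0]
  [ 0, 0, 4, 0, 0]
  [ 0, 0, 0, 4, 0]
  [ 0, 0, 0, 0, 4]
J_2(4) ⊕ J_1(4) ⊕ J_1(4) ⊕ J_1(4)

The characteristic polynomial is
  det(x·I − A) = x^5 - 20*x^4 + 160*x^3 - 640*x^2 + 1280*x - 1024 = (x - 4)^5

Eigenvalues and multiplicities (the geometric multiplicity of λ is n − rank(A − λI), which equals the number of Jordan blocks for λ):
  λ = 4: algebraic multiplicity = 5, geometric multiplicity = 4

Determining the block sizes for each eigenvalue:
  λ = 4: 4 blocks summing to 5 forces exactly one block of size 2 and the rest size 1 → block sizes [2, 1, 1, 1]

Assembling the blocks gives a Jordan form
J =
  [4, 1, 0, 0, 0]
  [0, 4, 0, 0, 0]
  [0, 0, 4, 0, 0]
  [0, 0, 0, 4, 0]
  [0, 0, 0, 0, 4]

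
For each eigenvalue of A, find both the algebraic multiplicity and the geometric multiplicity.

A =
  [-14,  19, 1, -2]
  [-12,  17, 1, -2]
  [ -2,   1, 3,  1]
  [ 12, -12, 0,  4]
λ = -2: alg = 1, geom = 1; λ = 4: alg = 3, geom = 1

Step 1 — factor the characteristic polynomial to read off the algebraic multiplicities:
  χ_A(x) = (x - 4)^3*(x + 2)

Step 2 — compute geometric multiplicities via the rank-nullity identity g(λ) = n − rank(A − λI):
  rank(A − (-2)·I) = 3, so dim ker(A − (-2)·I) = n − 3 = 1
  rank(A − (4)·I) = 3, so dim ker(A − (4)·I) = n − 3 = 1

Summary:
  λ = -2: algebraic multiplicity = 1, geometric multiplicity = 1
  λ = 4: algebraic multiplicity = 3, geometric multiplicity = 1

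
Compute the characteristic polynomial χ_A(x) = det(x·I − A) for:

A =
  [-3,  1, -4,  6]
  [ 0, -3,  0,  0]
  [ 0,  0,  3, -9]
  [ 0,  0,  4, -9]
x^4 + 12*x^3 + 54*x^2 + 108*x + 81

Expanding det(x·I − A) (e.g. by cofactor expansion or by noting that A is similar to its Jordan form J, which has the same characteristic polynomial as A) gives
  χ_A(x) = x^4 + 12*x^3 + 54*x^2 + 108*x + 81
which factors as (x + 3)^4. The eigenvalues (with algebraic multiplicities) are λ = -3 with multiplicity 4.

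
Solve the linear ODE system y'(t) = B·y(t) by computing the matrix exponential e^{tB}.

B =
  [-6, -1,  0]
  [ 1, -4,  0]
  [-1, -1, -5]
e^{tB} =
  [-t*exp(-5*t) + exp(-5*t), -t*exp(-5*t), 0]
  [t*exp(-5*t), t*exp(-5*t) + exp(-5*t), 0]
  [-t*exp(-5*t), -t*exp(-5*t), exp(-5*t)]

Strategy: write B = P · J · P⁻¹ where J is a Jordan canonical form, so e^{tB} = P · e^{tJ} · P⁻¹, and e^{tJ} can be computed block-by-block.

B has Jordan form
J =
  [-5,  1,  0]
  [ 0, -5,  0]
  [ 0,  0, -5]
(up to reordering of blocks).

Per-block formulas:
  For a 1×1 block at λ = -5: exp(t · [-5]) = [e^(-5t)].
  For a 2×2 Jordan block J_2(-5): exp(t · J_2(-5)) = e^(-5t)·(I + t·N), where N is the 2×2 nilpotent shift.

After assembling e^{tJ} and conjugating by P, we get:

e^{tB} =
  [-t*exp(-5*t) + exp(-5*t), -t*exp(-5*t), 0]
  [t*exp(-5*t), t*exp(-5*t) + exp(-5*t), 0]
  [-t*exp(-5*t), -t*exp(-5*t), exp(-5*t)]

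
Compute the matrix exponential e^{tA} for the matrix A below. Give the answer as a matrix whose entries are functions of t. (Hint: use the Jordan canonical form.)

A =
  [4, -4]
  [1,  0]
e^{tA} =
  [2*t*exp(2*t) + exp(2*t), -4*t*exp(2*t)]
  [t*exp(2*t), -2*t*exp(2*t) + exp(2*t)]

Strategy: write A = P · J · P⁻¹ where J is a Jordan canonical form, so e^{tA} = P · e^{tJ} · P⁻¹, and e^{tJ} can be computed block-by-block.

A has Jordan form
J =
  [2, 1]
  [0, 2]
(up to reordering of blocks).

Per-block formulas:
  For a 2×2 Jordan block J_2(2): exp(t · J_2(2)) = e^(2t)·(I + t·N), where N is the 2×2 nilpotent shift.

After assembling e^{tJ} and conjugating by P, we get:

e^{tA} =
  [2*t*exp(2*t) + exp(2*t), -4*t*exp(2*t)]
  [t*exp(2*t), -2*t*exp(2*t) + exp(2*t)]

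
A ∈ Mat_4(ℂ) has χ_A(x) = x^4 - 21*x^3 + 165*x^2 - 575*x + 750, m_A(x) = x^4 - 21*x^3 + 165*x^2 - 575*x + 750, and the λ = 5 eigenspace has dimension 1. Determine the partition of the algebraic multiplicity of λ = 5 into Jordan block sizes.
Block sizes for λ = 5: [3]

Step 1 — from the characteristic polynomial, algebraic multiplicity of λ = 5 is 3. From dim ker(A − (5)·I) = 1, there are exactly 1 Jordan blocks for λ = 5.
Step 2 — from the minimal polynomial, the factor (x − 5)^3 tells us the largest block for λ = 5 has size 3.
Step 3 — with total size 3, 1 blocks, and largest block 3, the block sizes (in nonincreasing order) are [3].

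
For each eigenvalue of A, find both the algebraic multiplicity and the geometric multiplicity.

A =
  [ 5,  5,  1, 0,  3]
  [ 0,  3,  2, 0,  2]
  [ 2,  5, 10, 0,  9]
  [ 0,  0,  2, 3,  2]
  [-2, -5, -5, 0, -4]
λ = 3: alg = 4, geom = 3; λ = 5: alg = 1, geom = 1

Step 1 — factor the characteristic polynomial to read off the algebraic multiplicities:
  χ_A(x) = (x - 5)*(x - 3)^4

Step 2 — compute geometric multiplicities via the rank-nullity identity g(λ) = n − rank(A − λI):
  rank(A − (3)·I) = 2, so dim ker(A − (3)·I) = n − 2 = 3
  rank(A − (5)·I) = 4, so dim ker(A − (5)·I) = n − 4 = 1

Summary:
  λ = 3: algebraic multiplicity = 4, geometric multiplicity = 3
  λ = 5: algebraic multiplicity = 1, geometric multiplicity = 1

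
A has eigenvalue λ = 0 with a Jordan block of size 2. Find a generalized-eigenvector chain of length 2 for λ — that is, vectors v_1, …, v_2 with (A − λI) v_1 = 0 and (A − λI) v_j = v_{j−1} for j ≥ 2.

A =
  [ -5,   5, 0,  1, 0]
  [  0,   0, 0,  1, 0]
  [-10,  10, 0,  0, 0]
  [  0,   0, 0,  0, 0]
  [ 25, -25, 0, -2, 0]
A Jordan chain for λ = 0 of length 2:
v_1 = (1, 1, 0, 0, -2)ᵀ
v_2 = (0, 0, 0, 1, 0)ᵀ

Let N = A − (0)·I. We want v_2 with N^2 v_2 = 0 but N^1 v_2 ≠ 0; then v_{j-1} := N · v_j for j = 2, …, 2.

Pick v_2 = (0, 0, 0, 1, 0)ᵀ.
Then v_1 = N · v_2 = (1, 1, 0, 0, -2)ᵀ.

Sanity check: (A − (0)·I) v_1 = (0, 0, 0, 0, 0)ᵀ = 0. ✓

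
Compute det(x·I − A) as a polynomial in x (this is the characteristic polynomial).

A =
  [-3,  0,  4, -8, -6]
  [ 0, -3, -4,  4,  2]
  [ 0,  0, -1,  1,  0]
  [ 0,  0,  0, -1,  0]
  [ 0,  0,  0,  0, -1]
x^5 + 9*x^4 + 30*x^3 + 46*x^2 + 33*x + 9

Expanding det(x·I − A) (e.g. by cofactor expansion or by noting that A is similar to its Jordan form J, which has the same characteristic polynomial as A) gives
  χ_A(x) = x^5 + 9*x^4 + 30*x^3 + 46*x^2 + 33*x + 9
which factors as (x + 1)^3*(x + 3)^2. The eigenvalues (with algebraic multiplicities) are λ = -3 with multiplicity 2, λ = -1 with multiplicity 3.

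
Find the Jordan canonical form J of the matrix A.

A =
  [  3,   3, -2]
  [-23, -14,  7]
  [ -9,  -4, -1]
J_3(-4)

The characteristic polynomial is
  det(x·I − A) = x^3 + 12*x^2 + 48*x + 64 = (x + 4)^3

Eigenvalues and multiplicities (the geometric multiplicity of λ is n − rank(A − λI), which equals the number of Jordan blocks for λ):
  λ = -4: algebraic multiplicity = 3, geometric multiplicity = 1

Determining the block sizes for each eigenvalue:
  λ = -4: one block (gm = 1), so the single block has size am = 3 → block sizes [3]

Assembling the blocks gives a Jordan form
J =
  [-4,  1,  0]
  [ 0, -4,  1]
  [ 0,  0, -4]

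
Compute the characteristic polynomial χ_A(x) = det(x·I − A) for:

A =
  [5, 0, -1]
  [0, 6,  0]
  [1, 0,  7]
x^3 - 18*x^2 + 108*x - 216

Expanding det(x·I − A) (e.g. by cofactor expansion or by noting that A is similar to its Jordan form J, which has the same characteristic polynomial as A) gives
  χ_A(x) = x^3 - 18*x^2 + 108*x - 216
which factors as (x - 6)^3. The eigenvalues (with algebraic multiplicities) are λ = 6 with multiplicity 3.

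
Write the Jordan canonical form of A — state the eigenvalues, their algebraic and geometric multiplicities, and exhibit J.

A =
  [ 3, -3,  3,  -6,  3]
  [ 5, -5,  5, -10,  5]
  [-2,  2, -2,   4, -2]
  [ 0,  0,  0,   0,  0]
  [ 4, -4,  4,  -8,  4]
J_2(0) ⊕ J_1(0) ⊕ J_1(0) ⊕ J_1(0)

The characteristic polynomial is
  det(x·I − A) = x^5

Eigenvalues and multiplicities (the geometric multiplicity of λ is n − rank(A − λI), which equals the number of Jordan blocks for λ):
  λ = 0: algebraic multiplicity = 5, geometric multiplicity = 4

Determining the block sizes for each eigenvalue:
  λ = 0: 4 blocks summing to 5 forces exactly one block of size 2 and the rest size 1 → block sizes [2, 1, 1, 1]

Assembling the blocks gives a Jordan form
J =
  [0, 1, 0, 0, 0]
  [0, 0, 0, 0, 0]
  [0, 0, 0, 0, 0]
  [0, 0, 0, 0, 0]
  [0, 0, 0, 0, 0]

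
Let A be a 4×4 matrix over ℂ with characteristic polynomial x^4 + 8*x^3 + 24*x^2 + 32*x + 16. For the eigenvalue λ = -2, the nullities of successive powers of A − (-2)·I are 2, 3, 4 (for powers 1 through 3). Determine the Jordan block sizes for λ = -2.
Block sizes for λ = -2: [3, 1]

From the dimensions of kernels of powers, the number of Jordan blocks of size at least j is d_j − d_{j−1} where d_j = dim ker(N^j) (with d_0 = 0). Computing the differences gives [2, 1, 1].
The number of blocks of size exactly k is (#blocks of size ≥ k) − (#blocks of size ≥ k + 1), so the partition is: 1 block(s) of size 1, 1 block(s) of size 3.
In nonincreasing order the block sizes are [3, 1].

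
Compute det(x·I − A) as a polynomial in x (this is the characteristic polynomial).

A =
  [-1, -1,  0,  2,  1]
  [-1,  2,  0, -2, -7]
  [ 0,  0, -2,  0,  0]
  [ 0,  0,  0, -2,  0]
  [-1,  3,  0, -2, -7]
x^5 + 10*x^4 + 40*x^3 + 80*x^2 + 80*x + 32

Expanding det(x·I − A) (e.g. by cofactor expansion or by noting that A is similar to its Jordan form J, which has the same characteristic polynomial as A) gives
  χ_A(x) = x^5 + 10*x^4 + 40*x^3 + 80*x^2 + 80*x + 32
which factors as (x + 2)^5. The eigenvalues (with algebraic multiplicities) are λ = -2 with multiplicity 5.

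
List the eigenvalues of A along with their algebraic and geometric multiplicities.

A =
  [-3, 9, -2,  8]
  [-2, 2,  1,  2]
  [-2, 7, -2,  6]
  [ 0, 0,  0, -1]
λ = -1: alg = 4, geom = 2

Step 1 — factor the characteristic polynomial to read off the algebraic multiplicities:
  χ_A(x) = (x + 1)^4

Step 2 — compute geometric multiplicities via the rank-nullity identity g(λ) = n − rank(A − λI):
  rank(A − (-1)·I) = 2, so dim ker(A − (-1)·I) = n − 2 = 2

Summary:
  λ = -1: algebraic multiplicity = 4, geometric multiplicity = 2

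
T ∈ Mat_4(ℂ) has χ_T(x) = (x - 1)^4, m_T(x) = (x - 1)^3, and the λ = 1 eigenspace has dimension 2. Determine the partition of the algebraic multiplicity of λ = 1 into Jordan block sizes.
Block sizes for λ = 1: [3, 1]

Step 1 — from the characteristic polynomial, algebraic multiplicity of λ = 1 is 4. From dim ker(T − (1)·I) = 2, there are exactly 2 Jordan blocks for λ = 1.
Step 2 — from the minimal polynomial, the factor (x − 1)^3 tells us the largest block for λ = 1 has size 3.
Step 3 — with total size 4, 2 blocks, and largest block 3, the block sizes (in nonincreasing order) are [3, 1].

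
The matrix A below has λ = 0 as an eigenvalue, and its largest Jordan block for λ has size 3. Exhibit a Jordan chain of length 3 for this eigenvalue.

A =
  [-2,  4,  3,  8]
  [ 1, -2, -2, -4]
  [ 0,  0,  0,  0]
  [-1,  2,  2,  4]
A Jordan chain for λ = 0 of length 3:
v_1 = (2, -1, 0, 1)ᵀ
v_2 = (3, -2, 0, 2)ᵀ
v_3 = (0, 0, 1, 0)ᵀ

Let N = A − (0)·I. We want v_3 with N^3 v_3 = 0 but N^2 v_3 ≠ 0; then v_{j-1} := N · v_j for j = 3, …, 2.

Pick v_3 = (0, 0, 1, 0)ᵀ.
Then v_2 = N · v_3 = (3, -2, 0, 2)ᵀ.
Then v_1 = N · v_2 = (2, -1, 0, 1)ᵀ.

Sanity check: (A − (0)·I) v_1 = (0, 0, 0, 0)ᵀ = 0. ✓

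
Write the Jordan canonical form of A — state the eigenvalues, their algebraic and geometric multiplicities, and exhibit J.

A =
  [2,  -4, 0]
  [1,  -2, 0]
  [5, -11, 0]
J_3(0)

The characteristic polynomial is
  det(x·I − A) = x^3

Eigenvalues and multiplicities (the geometric multiplicity of λ is n − rank(A − λI), which equals the number of Jordan blocks for λ):
  λ = 0: algebraic multiplicity = 3, geometric multiplicity = 1

Determining the block sizes for each eigenvalue:
  λ = 0: one block (gm = 1), so the single block has size am = 3 → block sizes [3]

Assembling the blocks gives a Jordan form
J =
  [0, 1, 0]
  [0, 0, 1]
  [0, 0, 0]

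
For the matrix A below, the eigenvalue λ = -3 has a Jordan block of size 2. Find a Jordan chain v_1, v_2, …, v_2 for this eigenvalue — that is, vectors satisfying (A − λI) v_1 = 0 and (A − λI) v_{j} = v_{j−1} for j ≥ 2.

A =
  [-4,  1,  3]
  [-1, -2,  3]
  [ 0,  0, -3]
A Jordan chain for λ = -3 of length 2:
v_1 = (-1, -1, 0)ᵀ
v_2 = (1, 0, 0)ᵀ

Let N = A − (-3)·I. We want v_2 with N^2 v_2 = 0 but N^1 v_2 ≠ 0; then v_{j-1} := N · v_j for j = 2, …, 2.

Pick v_2 = (1, 0, 0)ᵀ.
Then v_1 = N · v_2 = (-1, -1, 0)ᵀ.

Sanity check: (A − (-3)·I) v_1 = (0, 0, 0)ᵀ = 0. ✓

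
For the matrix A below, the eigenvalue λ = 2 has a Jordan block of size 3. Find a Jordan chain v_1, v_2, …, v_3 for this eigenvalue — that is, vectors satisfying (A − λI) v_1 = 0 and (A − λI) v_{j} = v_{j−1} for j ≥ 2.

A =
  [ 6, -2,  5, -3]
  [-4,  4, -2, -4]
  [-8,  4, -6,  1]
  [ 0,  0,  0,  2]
A Jordan chain for λ = 2 of length 3:
v_1 = (1, 2, 0, 0)ᵀ
v_2 = (-3, -4, 1, 0)ᵀ
v_3 = (0, 0, 0, 1)ᵀ

Let N = A − (2)·I. We want v_3 with N^3 v_3 = 0 but N^2 v_3 ≠ 0; then v_{j-1} := N · v_j for j = 3, …, 2.

Pick v_3 = (0, 0, 0, 1)ᵀ.
Then v_2 = N · v_3 = (-3, -4, 1, 0)ᵀ.
Then v_1 = N · v_2 = (1, 2, 0, 0)ᵀ.

Sanity check: (A − (2)·I) v_1 = (0, 0, 0, 0)ᵀ = 0. ✓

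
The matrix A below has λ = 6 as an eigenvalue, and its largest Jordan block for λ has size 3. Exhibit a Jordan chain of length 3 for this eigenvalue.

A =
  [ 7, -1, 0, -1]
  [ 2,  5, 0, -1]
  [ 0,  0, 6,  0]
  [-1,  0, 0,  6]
A Jordan chain for λ = 6 of length 3:
v_1 = (0, 1, 0, -1)ᵀ
v_2 = (1, 2, 0, -1)ᵀ
v_3 = (1, 0, 0, 0)ᵀ

Let N = A − (6)·I. We want v_3 with N^3 v_3 = 0 but N^2 v_3 ≠ 0; then v_{j-1} := N · v_j for j = 3, …, 2.

Pick v_3 = (1, 0, 0, 0)ᵀ.
Then v_2 = N · v_3 = (1, 2, 0, -1)ᵀ.
Then v_1 = N · v_2 = (0, 1, 0, -1)ᵀ.

Sanity check: (A − (6)·I) v_1 = (0, 0, 0, 0)ᵀ = 0. ✓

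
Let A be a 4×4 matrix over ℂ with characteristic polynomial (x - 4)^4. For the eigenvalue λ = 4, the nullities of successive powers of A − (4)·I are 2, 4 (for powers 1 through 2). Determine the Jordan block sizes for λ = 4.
Block sizes for λ = 4: [2, 2]

From the dimensions of kernels of powers, the number of Jordan blocks of size at least j is d_j − d_{j−1} where d_j = dim ker(N^j) (with d_0 = 0). Computing the differences gives [2, 2].
The number of blocks of size exactly k is (#blocks of size ≥ k) − (#blocks of size ≥ k + 1), so the partition is: 2 block(s) of size 2.
In nonincreasing order the block sizes are [2, 2].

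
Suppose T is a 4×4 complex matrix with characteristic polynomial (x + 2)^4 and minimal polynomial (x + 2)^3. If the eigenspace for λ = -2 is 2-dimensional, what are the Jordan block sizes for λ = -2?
Block sizes for λ = -2: [3, 1]

Step 1 — from the characteristic polynomial, algebraic multiplicity of λ = -2 is 4. From dim ker(T − (-2)·I) = 2, there are exactly 2 Jordan blocks for λ = -2.
Step 2 — from the minimal polynomial, the factor (x + 2)^3 tells us the largest block for λ = -2 has size 3.
Step 3 — with total size 4, 2 blocks, and largest block 3, the block sizes (in nonincreasing order) are [3, 1].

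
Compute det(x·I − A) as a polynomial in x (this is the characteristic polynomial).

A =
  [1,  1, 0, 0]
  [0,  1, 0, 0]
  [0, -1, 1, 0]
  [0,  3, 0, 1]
x^4 - 4*x^3 + 6*x^2 - 4*x + 1

Expanding det(x·I − A) (e.g. by cofactor expansion or by noting that A is similar to its Jordan form J, which has the same characteristic polynomial as A) gives
  χ_A(x) = x^4 - 4*x^3 + 6*x^2 - 4*x + 1
which factors as (x - 1)^4. The eigenvalues (with algebraic multiplicities) are λ = 1 with multiplicity 4.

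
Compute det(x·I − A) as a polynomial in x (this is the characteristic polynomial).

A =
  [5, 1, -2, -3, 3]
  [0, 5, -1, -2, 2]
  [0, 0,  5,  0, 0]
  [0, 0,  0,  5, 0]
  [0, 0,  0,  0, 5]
x^5 - 25*x^4 + 250*x^3 - 1250*x^2 + 3125*x - 3125

Expanding det(x·I − A) (e.g. by cofactor expansion or by noting that A is similar to its Jordan form J, which has the same characteristic polynomial as A) gives
  χ_A(x) = x^5 - 25*x^4 + 250*x^3 - 1250*x^2 + 3125*x - 3125
which factors as (x - 5)^5. The eigenvalues (with algebraic multiplicities) are λ = 5 with multiplicity 5.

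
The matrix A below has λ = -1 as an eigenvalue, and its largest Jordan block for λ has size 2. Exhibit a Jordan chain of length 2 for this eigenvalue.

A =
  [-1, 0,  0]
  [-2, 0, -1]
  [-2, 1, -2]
A Jordan chain for λ = -1 of length 2:
v_1 = (0, -2, -2)ᵀ
v_2 = (1, 0, 0)ᵀ

Let N = A − (-1)·I. We want v_2 with N^2 v_2 = 0 but N^1 v_2 ≠ 0; then v_{j-1} := N · v_j for j = 2, …, 2.

Pick v_2 = (1, 0, 0)ᵀ.
Then v_1 = N · v_2 = (0, -2, -2)ᵀ.

Sanity check: (A − (-1)·I) v_1 = (0, 0, 0)ᵀ = 0. ✓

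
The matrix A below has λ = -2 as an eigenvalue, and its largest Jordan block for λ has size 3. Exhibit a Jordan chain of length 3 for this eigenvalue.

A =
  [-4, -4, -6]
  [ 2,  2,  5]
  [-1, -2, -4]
A Jordan chain for λ = -2 of length 3:
v_1 = (2, -1, 0)ᵀ
v_2 = (-2, 2, -1)ᵀ
v_3 = (1, 0, 0)ᵀ

Let N = A − (-2)·I. We want v_3 with N^3 v_3 = 0 but N^2 v_3 ≠ 0; then v_{j-1} := N · v_j for j = 3, …, 2.

Pick v_3 = (1, 0, 0)ᵀ.
Then v_2 = N · v_3 = (-2, 2, -1)ᵀ.
Then v_1 = N · v_2 = (2, -1, 0)ᵀ.

Sanity check: (A − (-2)·I) v_1 = (0, 0, 0)ᵀ = 0. ✓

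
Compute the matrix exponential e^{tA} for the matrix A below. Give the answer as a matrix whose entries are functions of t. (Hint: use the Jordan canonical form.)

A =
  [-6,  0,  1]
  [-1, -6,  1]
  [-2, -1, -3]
e^{tA} =
  [-t^2*exp(-5*t)/2 - t*exp(-5*t) + exp(-5*t), -t^2*exp(-5*t)/2, t^2*exp(-5*t)/2 + t*exp(-5*t)]
  [-t*exp(-5*t), -t*exp(-5*t) + exp(-5*t), t*exp(-5*t)]
  [-t^2*exp(-5*t)/2 - 2*t*exp(-5*t), -t^2*exp(-5*t)/2 - t*exp(-5*t), t^2*exp(-5*t)/2 + 2*t*exp(-5*t) + exp(-5*t)]

Strategy: write A = P · J · P⁻¹ where J is a Jordan canonical form, so e^{tA} = P · e^{tJ} · P⁻¹, and e^{tJ} can be computed block-by-block.

A has Jordan form
J =
  [-5,  1,  0]
  [ 0, -5,  1]
  [ 0,  0, -5]
(up to reordering of blocks).

Per-block formulas:
  For a 3×3 Jordan block J_3(-5): exp(t · J_3(-5)) = e^(-5t)·(I + t·N + (t^2/2)·N^2), where N is the 3×3 nilpotent shift.

After assembling e^{tJ} and conjugating by P, we get:

e^{tA} =
  [-t^2*exp(-5*t)/2 - t*exp(-5*t) + exp(-5*t), -t^2*exp(-5*t)/2, t^2*exp(-5*t)/2 + t*exp(-5*t)]
  [-t*exp(-5*t), -t*exp(-5*t) + exp(-5*t), t*exp(-5*t)]
  [-t^2*exp(-5*t)/2 - 2*t*exp(-5*t), -t^2*exp(-5*t)/2 - t*exp(-5*t), t^2*exp(-5*t)/2 + 2*t*exp(-5*t) + exp(-5*t)]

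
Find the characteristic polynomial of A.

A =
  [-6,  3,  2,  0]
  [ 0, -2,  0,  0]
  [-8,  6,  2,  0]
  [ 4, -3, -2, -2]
x^4 + 8*x^3 + 24*x^2 + 32*x + 16

Expanding det(x·I − A) (e.g. by cofactor expansion or by noting that A is similar to its Jordan form J, which has the same characteristic polynomial as A) gives
  χ_A(x) = x^4 + 8*x^3 + 24*x^2 + 32*x + 16
which factors as (x + 2)^4. The eigenvalues (with algebraic multiplicities) are λ = -2 with multiplicity 4.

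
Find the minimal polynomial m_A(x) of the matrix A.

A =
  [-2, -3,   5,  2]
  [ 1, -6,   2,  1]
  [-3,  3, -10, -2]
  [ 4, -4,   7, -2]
x^3 + 15*x^2 + 75*x + 125

The characteristic polynomial is χ_A(x) = (x + 5)^4, so the eigenvalues are known. The minimal polynomial is
  m_A(x) = Π_λ (x − λ)^{k_λ}
where k_λ is the size of the *largest* Jordan block for λ (equivalently, the smallest k with (A − λI)^k v = 0 for every generalised eigenvector v of λ).

  λ = -5: largest Jordan block has size 3, contributing (x + 5)^3

So m_A(x) = (x + 5)^3 = x^3 + 15*x^2 + 75*x + 125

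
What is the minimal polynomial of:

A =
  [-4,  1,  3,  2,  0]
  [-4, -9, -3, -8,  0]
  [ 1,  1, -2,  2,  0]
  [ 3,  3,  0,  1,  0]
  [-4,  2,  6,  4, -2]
x^3 + 9*x^2 + 24*x + 20

The characteristic polynomial is χ_A(x) = (x + 2)^3*(x + 5)^2, so the eigenvalues are known. The minimal polynomial is
  m_A(x) = Π_λ (x − λ)^{k_λ}
where k_λ is the size of the *largest* Jordan block for λ (equivalently, the smallest k with (A − λI)^k v = 0 for every generalised eigenvector v of λ).

  λ = -5: largest Jordan block has size 1, contributing (x + 5)
  λ = -2: largest Jordan block has size 2, contributing (x + 2)^2

So m_A(x) = (x + 2)^2*(x + 5) = x^3 + 9*x^2 + 24*x + 20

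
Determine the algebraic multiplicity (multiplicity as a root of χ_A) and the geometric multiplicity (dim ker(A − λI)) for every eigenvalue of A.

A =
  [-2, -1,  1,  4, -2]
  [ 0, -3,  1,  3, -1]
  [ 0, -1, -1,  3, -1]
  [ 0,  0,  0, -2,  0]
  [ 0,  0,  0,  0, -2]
λ = -2: alg = 5, geom = 3

Step 1 — factor the characteristic polynomial to read off the algebraic multiplicities:
  χ_A(x) = (x + 2)^5

Step 2 — compute geometric multiplicities via the rank-nullity identity g(λ) = n − rank(A − λI):
  rank(A − (-2)·I) = 2, so dim ker(A − (-2)·I) = n − 2 = 3

Summary:
  λ = -2: algebraic multiplicity = 5, geometric multiplicity = 3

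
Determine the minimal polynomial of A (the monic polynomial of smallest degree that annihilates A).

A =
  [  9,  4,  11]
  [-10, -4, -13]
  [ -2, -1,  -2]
x^3 - 3*x^2 + 3*x - 1

The characteristic polynomial is χ_A(x) = (x - 1)^3, so the eigenvalues are known. The minimal polynomial is
  m_A(x) = Π_λ (x − λ)^{k_λ}
where k_λ is the size of the *largest* Jordan block for λ (equivalently, the smallest k with (A − λI)^k v = 0 for every generalised eigenvector v of λ).

  λ = 1: largest Jordan block has size 3, contributing (x − 1)^3

So m_A(x) = (x - 1)^3 = x^3 - 3*x^2 + 3*x - 1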